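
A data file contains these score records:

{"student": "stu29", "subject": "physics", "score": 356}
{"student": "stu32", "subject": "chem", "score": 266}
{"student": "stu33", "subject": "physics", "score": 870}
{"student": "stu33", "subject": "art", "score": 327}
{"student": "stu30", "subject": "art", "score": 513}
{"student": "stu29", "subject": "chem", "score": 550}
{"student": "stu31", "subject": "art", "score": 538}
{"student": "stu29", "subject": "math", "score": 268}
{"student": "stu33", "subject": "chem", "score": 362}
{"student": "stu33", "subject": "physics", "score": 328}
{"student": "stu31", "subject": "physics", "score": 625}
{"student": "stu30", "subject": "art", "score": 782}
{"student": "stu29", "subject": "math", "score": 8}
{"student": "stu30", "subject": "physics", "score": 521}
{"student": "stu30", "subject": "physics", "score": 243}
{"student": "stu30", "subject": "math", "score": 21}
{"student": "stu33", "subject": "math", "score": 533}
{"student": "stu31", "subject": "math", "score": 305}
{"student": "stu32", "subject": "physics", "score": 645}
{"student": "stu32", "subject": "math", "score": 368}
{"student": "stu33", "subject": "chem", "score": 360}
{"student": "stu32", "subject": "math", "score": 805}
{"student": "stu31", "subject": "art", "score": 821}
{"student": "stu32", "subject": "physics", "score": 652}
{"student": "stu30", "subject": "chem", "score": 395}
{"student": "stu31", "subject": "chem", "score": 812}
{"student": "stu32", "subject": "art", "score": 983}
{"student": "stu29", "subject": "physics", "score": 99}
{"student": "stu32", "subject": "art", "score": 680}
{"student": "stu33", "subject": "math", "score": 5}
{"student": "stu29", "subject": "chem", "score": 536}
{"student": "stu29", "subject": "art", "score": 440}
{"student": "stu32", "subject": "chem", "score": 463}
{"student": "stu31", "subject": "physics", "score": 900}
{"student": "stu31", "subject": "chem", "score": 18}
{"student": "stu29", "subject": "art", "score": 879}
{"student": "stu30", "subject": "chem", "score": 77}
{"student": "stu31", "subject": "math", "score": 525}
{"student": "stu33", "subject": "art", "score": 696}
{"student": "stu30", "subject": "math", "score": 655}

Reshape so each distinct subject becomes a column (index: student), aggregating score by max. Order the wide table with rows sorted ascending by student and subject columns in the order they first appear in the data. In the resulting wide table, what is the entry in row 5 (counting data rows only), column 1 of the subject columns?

With rows sorted ascending by student, row 5 is student=stu33. subject columns in first-appearance order: physics, chem, art, math; column 1 is physics.
Long rows with student=stu33, subject=physics: max(870, 328) = 870.

870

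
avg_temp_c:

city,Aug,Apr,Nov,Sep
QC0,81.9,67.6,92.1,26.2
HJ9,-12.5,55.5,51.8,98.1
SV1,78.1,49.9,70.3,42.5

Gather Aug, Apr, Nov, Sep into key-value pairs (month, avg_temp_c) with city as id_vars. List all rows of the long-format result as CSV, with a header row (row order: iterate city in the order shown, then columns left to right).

Each (city, column) pair becomes one row: 3 × 4 = 12 rows.
For example, (QC0, Aug) → avg_temp_c=81.9.

city,month,avg_temp_c
QC0,Aug,81.9
QC0,Apr,67.6
QC0,Nov,92.1
QC0,Sep,26.2
HJ9,Aug,-12.5
HJ9,Apr,55.5
HJ9,Nov,51.8
HJ9,Sep,98.1
SV1,Aug,78.1
SV1,Apr,49.9
SV1,Nov,70.3
SV1,Sep,42.5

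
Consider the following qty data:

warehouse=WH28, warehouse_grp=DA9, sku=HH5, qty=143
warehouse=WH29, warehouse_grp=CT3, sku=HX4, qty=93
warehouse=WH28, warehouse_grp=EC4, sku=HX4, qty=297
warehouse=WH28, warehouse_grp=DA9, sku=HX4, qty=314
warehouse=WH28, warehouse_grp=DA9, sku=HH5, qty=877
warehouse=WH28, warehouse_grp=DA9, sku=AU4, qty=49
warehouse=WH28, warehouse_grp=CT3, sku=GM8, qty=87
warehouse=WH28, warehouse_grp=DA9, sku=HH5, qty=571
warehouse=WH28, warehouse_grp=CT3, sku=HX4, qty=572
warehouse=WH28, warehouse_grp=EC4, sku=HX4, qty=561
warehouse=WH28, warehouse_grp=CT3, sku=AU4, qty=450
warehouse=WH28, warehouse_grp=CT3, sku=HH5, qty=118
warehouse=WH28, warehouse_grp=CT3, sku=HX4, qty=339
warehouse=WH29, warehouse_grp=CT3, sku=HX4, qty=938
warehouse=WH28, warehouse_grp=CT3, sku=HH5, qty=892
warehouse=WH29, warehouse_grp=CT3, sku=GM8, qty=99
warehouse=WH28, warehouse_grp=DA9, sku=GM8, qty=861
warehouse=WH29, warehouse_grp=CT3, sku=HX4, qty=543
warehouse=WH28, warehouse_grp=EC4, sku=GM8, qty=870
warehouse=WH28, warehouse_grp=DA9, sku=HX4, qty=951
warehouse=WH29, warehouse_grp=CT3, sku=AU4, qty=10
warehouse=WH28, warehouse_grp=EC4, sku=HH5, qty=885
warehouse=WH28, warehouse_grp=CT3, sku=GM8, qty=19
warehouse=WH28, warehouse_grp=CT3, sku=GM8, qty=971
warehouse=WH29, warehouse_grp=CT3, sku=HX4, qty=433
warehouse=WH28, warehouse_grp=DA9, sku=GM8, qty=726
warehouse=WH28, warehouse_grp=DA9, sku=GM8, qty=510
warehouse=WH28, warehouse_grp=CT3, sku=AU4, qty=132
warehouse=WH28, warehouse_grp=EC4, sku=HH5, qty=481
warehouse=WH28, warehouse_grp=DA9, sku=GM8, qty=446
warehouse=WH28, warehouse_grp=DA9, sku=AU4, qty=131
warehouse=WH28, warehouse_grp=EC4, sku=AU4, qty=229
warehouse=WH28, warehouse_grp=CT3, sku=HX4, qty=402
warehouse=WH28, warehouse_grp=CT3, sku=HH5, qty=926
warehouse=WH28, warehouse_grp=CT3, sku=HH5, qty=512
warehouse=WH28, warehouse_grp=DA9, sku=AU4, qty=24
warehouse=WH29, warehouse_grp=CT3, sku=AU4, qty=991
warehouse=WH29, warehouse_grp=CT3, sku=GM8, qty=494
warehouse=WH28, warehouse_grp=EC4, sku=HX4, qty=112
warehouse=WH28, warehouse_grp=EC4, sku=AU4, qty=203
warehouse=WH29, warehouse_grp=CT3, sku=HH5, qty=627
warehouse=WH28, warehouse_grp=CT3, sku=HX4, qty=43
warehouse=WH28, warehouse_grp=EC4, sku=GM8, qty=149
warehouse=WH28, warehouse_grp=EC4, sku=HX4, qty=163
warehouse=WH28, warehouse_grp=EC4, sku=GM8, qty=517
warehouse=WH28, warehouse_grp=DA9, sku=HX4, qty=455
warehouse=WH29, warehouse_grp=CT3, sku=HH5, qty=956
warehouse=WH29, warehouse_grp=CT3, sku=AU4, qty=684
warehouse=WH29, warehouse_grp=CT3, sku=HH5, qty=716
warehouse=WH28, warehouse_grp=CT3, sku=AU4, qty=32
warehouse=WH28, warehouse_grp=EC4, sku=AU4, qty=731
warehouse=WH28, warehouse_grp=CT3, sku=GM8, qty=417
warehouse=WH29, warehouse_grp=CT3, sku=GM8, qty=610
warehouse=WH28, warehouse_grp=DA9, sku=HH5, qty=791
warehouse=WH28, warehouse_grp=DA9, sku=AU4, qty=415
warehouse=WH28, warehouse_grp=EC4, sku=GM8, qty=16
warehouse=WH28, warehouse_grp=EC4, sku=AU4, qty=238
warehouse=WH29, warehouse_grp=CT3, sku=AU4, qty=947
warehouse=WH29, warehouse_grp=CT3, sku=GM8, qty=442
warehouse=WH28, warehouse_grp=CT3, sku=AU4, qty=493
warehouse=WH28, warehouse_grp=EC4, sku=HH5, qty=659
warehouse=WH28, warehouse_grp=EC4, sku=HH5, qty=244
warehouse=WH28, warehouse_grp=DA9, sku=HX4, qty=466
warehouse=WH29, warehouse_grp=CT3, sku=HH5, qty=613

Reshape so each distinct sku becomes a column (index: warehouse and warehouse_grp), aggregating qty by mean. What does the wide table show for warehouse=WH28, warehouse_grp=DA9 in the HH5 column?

Rows with warehouse=WH28, warehouse_grp=DA9 and sku=HH5: qty values are 143, 877, 571, 791.
(143 + 877 + 571 + 791) / 4 = 595.50.

595.50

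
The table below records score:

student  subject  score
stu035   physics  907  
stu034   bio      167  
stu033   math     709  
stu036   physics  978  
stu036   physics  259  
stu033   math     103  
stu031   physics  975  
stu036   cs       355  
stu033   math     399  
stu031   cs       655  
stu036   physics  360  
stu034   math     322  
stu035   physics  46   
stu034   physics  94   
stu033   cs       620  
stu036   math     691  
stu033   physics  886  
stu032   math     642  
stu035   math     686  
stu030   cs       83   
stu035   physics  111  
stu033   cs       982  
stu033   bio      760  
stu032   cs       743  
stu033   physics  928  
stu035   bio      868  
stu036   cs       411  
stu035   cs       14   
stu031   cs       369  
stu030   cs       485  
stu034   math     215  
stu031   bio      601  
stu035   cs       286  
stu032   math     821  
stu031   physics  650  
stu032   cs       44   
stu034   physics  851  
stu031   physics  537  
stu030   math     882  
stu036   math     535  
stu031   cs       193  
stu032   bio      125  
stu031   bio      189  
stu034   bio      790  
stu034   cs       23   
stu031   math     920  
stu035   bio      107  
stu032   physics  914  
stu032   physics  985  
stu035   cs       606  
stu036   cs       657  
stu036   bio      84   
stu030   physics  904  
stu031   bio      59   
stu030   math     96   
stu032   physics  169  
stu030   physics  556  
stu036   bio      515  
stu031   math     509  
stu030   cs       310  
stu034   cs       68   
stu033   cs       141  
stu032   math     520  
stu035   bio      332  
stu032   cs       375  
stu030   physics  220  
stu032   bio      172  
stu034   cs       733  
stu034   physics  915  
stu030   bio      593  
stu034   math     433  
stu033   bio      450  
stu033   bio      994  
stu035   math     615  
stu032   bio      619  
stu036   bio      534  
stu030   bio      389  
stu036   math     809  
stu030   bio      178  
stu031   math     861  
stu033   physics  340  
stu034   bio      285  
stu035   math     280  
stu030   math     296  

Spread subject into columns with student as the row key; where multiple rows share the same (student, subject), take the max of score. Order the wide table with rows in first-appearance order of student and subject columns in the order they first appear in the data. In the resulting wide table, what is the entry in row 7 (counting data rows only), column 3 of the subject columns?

882

With rows in first-appearance order of student, row 7 is student=stu030. subject columns in first-appearance order: physics, bio, math, cs; column 3 is math.
Long rows with student=stu030, subject=math: max(882, 96, 296) = 882.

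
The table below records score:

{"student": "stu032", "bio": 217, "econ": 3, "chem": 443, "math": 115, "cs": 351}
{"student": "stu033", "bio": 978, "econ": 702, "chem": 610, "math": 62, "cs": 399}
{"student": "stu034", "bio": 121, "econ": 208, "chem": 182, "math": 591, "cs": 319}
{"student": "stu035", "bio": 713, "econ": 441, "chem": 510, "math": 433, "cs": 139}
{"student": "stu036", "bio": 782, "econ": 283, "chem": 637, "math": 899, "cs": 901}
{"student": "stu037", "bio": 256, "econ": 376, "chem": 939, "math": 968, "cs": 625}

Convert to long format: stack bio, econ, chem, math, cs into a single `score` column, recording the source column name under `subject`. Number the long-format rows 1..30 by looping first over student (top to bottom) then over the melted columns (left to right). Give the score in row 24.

30 rows total (6 × 5). Row 24: index ⌊(24-1)/5⌋ = 4 into student → stu036; (24-1) mod 5 = 3 into the melted columns → math.
So row 24 is (stu036, math, 899); score = 899.

899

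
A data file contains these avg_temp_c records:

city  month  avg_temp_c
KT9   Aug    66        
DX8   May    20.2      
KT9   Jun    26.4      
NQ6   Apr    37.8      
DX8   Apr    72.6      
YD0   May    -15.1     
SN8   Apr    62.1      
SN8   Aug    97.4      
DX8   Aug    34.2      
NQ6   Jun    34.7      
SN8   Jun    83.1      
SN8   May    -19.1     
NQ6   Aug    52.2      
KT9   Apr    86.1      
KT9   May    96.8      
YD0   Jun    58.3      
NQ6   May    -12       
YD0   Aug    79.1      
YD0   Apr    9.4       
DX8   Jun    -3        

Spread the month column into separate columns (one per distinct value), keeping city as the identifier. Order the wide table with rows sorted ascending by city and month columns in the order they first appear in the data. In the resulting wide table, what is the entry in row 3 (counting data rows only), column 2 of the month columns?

With rows sorted ascending by city, row 3 is city=NQ6. month columns in first-appearance order: Aug, May, Jun, Apr; column 2 is May.
Long rows with city=NQ6, month=May: avg_temp_c = -12.

-12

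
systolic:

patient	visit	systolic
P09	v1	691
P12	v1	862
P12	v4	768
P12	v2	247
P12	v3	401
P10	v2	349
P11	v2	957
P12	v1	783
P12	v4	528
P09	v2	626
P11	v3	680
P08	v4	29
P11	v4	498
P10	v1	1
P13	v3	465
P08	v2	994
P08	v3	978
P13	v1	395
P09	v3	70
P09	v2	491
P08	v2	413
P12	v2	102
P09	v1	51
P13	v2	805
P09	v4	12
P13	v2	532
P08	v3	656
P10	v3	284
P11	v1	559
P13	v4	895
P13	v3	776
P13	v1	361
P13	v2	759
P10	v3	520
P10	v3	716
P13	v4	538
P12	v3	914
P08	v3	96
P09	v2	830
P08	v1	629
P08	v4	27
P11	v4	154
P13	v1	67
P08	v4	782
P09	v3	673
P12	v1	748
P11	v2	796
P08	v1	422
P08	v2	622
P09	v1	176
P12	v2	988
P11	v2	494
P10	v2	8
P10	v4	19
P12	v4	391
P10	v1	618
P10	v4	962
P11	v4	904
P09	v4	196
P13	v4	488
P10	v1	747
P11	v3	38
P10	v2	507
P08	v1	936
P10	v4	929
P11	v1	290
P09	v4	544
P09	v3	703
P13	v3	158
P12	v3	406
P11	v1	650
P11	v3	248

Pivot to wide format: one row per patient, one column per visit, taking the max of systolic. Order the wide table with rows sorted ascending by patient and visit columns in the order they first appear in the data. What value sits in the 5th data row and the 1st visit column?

862

With rows sorted ascending by patient, row 5 is patient=P12. visit columns in first-appearance order: v1, v4, v2, v3; column 1 is v1.
Long rows with patient=P12, visit=v1: max(862, 783, 748) = 862.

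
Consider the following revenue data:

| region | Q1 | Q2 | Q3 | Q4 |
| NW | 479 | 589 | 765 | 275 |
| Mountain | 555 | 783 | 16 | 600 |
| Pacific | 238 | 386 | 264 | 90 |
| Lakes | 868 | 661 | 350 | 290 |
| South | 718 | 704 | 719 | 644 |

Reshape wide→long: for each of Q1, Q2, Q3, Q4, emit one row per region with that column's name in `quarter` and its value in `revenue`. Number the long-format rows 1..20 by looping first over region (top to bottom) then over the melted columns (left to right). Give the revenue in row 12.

20 rows total (5 × 4). Row 12: index ⌊(12-1)/4⌋ = 2 into region → Pacific; (12-1) mod 4 = 3 into the melted columns → Q4.
So row 12 is (Pacific, Q4, 90); revenue = 90.

90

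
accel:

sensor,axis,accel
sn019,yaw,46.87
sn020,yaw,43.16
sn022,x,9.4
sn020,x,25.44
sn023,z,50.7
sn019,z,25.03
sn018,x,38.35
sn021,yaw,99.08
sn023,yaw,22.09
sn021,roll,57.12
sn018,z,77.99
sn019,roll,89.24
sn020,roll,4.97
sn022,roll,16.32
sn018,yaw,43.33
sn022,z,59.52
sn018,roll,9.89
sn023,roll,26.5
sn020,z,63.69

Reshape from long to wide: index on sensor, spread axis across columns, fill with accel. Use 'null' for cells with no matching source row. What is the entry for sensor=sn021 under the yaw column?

99.08

The long row with sensor=sn021, axis=yaw has accel=99.08.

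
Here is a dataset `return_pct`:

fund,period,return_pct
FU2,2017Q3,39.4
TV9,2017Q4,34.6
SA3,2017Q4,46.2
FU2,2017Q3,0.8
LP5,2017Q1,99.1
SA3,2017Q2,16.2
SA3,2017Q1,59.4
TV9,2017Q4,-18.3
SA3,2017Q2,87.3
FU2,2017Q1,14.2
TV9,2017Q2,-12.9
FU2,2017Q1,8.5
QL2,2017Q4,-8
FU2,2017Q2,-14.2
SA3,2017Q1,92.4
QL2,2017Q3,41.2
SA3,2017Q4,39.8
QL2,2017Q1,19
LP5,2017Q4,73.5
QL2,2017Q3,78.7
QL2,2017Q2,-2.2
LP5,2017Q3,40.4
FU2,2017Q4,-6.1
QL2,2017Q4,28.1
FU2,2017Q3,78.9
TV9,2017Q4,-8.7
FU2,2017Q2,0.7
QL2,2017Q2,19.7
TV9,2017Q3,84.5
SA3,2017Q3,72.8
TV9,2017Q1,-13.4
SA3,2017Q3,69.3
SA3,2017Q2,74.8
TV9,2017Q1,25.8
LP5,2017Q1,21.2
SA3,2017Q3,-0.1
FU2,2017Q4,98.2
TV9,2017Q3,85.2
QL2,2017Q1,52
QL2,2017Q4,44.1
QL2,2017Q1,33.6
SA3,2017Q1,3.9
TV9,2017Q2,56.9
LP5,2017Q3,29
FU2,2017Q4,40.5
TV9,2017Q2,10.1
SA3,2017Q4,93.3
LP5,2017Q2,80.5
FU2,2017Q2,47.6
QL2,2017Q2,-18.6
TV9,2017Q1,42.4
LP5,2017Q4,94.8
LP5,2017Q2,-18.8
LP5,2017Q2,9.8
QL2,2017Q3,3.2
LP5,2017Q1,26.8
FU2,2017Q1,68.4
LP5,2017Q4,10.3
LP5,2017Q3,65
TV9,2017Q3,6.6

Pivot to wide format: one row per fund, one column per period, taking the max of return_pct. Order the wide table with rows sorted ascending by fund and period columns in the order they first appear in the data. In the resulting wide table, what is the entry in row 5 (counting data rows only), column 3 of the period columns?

With rows sorted ascending by fund, row 5 is fund=TV9. period columns in first-appearance order: 2017Q3, 2017Q4, 2017Q1, 2017Q2; column 3 is 2017Q1.
Long rows with fund=TV9, period=2017Q1: max(-13.4, 25.8, 42.4) = 42.4.

42.4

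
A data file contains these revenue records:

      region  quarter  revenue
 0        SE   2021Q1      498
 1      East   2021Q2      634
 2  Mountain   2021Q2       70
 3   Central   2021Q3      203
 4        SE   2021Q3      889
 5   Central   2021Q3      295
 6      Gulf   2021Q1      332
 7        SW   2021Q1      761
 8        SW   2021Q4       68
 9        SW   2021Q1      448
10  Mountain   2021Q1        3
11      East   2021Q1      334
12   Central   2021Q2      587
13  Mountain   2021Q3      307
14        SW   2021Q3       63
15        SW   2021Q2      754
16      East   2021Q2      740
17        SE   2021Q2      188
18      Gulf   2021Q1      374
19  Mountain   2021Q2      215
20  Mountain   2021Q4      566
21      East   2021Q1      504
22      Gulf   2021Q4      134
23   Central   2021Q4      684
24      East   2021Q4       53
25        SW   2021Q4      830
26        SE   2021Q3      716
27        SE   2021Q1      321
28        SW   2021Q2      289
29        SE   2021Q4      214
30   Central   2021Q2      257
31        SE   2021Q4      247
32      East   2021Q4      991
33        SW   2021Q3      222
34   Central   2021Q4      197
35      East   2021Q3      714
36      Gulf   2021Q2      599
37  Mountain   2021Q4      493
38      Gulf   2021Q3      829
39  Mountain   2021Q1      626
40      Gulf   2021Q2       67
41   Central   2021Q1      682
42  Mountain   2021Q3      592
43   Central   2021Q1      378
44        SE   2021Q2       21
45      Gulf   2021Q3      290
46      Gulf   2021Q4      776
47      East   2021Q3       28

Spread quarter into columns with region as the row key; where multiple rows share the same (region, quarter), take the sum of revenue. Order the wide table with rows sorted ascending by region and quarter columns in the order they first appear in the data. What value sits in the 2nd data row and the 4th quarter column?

With rows sorted ascending by region, row 2 is region=East. quarter columns in first-appearance order: 2021Q1, 2021Q2, 2021Q3, 2021Q4; column 4 is 2021Q4.
Long rows with region=East, quarter=2021Q4: 53 + 991 = 1044.

1044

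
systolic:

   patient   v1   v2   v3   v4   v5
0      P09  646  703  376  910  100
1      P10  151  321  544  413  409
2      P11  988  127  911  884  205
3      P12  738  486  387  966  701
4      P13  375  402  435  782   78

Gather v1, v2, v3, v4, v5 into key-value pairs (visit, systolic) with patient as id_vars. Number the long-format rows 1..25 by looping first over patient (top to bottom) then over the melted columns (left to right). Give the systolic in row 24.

25 rows total (5 × 5). Row 24: index ⌊(24-1)/5⌋ = 4 into patient → P13; (24-1) mod 5 = 3 into the melted columns → v4.
So row 24 is (P13, v4, 782); systolic = 782.

782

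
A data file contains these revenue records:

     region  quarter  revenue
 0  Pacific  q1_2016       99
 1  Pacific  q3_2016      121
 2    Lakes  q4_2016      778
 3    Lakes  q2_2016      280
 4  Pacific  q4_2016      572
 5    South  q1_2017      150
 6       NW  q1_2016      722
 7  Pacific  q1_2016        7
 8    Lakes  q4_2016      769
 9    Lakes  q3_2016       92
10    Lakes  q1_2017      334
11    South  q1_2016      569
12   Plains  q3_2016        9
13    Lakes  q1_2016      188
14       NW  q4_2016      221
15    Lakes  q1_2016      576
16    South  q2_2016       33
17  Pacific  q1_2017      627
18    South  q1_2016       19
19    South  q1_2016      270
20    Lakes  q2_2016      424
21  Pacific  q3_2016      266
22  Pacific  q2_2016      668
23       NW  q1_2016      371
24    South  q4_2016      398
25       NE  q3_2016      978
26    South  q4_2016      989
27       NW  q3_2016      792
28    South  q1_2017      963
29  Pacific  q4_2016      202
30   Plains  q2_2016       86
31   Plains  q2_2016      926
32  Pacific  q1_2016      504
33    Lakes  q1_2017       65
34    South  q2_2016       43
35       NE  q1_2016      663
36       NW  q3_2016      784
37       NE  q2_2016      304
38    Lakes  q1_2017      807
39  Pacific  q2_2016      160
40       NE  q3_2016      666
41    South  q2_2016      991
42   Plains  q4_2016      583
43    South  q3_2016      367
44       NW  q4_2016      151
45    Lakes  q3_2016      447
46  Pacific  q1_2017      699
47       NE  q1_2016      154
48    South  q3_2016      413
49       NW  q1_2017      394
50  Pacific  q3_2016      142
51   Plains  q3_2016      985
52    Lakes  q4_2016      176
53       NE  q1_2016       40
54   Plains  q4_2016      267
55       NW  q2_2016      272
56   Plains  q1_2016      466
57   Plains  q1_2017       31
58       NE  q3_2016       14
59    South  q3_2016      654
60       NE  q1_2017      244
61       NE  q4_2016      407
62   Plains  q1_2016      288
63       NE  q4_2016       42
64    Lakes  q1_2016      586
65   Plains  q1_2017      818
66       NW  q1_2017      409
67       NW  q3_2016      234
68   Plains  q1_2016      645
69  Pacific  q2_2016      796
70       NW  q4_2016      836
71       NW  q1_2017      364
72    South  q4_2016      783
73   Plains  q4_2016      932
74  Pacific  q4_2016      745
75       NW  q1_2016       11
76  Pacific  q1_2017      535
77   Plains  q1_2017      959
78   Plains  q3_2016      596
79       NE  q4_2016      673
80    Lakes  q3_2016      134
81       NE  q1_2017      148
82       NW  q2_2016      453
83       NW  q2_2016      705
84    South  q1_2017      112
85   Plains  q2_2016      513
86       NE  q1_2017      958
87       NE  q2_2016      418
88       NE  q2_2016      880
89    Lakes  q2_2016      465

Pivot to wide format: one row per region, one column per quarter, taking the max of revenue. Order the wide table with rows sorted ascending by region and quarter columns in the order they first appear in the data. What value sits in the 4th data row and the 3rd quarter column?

With rows sorted ascending by region, row 4 is region=Pacific. quarter columns in first-appearance order: q1_2016, q3_2016, q4_2016, q2_2016, q1_2017; column 3 is q4_2016.
Long rows with region=Pacific, quarter=q4_2016: max(572, 202, 745) = 745.

745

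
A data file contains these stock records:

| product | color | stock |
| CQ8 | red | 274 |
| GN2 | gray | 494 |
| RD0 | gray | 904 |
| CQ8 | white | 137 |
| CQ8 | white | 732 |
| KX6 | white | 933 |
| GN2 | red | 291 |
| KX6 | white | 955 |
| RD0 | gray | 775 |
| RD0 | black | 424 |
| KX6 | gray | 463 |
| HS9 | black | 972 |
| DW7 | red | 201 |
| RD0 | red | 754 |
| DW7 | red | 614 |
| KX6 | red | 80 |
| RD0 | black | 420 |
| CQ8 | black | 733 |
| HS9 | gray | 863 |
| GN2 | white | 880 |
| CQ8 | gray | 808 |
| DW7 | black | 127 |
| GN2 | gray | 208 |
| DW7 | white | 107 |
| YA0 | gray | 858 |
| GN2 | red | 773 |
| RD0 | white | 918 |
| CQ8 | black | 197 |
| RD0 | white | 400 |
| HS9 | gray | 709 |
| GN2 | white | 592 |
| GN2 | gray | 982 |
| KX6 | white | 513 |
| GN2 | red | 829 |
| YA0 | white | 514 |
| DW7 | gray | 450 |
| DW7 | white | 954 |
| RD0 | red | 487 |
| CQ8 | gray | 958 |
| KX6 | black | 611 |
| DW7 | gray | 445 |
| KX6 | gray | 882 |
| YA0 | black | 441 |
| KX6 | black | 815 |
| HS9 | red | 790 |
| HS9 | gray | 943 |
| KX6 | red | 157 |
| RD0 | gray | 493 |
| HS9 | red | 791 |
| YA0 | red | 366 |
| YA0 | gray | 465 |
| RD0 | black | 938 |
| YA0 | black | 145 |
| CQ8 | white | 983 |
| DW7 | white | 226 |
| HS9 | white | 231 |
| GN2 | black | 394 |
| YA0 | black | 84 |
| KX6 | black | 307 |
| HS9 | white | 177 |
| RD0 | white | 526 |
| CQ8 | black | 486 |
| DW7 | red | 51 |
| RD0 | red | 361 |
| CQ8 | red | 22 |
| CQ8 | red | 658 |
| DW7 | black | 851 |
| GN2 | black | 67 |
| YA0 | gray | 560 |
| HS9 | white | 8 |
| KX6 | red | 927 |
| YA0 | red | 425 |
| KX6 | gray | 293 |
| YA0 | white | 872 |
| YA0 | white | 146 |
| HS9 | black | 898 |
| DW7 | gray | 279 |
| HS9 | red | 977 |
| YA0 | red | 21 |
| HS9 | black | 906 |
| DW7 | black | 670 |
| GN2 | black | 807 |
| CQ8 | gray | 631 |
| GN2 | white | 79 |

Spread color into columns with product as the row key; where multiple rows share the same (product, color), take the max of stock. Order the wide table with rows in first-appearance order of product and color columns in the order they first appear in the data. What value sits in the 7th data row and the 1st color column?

425

With rows in first-appearance order of product, row 7 is product=YA0. color columns in first-appearance order: red, gray, white, black; column 1 is red.
Long rows with product=YA0, color=red: max(366, 425, 21) = 425.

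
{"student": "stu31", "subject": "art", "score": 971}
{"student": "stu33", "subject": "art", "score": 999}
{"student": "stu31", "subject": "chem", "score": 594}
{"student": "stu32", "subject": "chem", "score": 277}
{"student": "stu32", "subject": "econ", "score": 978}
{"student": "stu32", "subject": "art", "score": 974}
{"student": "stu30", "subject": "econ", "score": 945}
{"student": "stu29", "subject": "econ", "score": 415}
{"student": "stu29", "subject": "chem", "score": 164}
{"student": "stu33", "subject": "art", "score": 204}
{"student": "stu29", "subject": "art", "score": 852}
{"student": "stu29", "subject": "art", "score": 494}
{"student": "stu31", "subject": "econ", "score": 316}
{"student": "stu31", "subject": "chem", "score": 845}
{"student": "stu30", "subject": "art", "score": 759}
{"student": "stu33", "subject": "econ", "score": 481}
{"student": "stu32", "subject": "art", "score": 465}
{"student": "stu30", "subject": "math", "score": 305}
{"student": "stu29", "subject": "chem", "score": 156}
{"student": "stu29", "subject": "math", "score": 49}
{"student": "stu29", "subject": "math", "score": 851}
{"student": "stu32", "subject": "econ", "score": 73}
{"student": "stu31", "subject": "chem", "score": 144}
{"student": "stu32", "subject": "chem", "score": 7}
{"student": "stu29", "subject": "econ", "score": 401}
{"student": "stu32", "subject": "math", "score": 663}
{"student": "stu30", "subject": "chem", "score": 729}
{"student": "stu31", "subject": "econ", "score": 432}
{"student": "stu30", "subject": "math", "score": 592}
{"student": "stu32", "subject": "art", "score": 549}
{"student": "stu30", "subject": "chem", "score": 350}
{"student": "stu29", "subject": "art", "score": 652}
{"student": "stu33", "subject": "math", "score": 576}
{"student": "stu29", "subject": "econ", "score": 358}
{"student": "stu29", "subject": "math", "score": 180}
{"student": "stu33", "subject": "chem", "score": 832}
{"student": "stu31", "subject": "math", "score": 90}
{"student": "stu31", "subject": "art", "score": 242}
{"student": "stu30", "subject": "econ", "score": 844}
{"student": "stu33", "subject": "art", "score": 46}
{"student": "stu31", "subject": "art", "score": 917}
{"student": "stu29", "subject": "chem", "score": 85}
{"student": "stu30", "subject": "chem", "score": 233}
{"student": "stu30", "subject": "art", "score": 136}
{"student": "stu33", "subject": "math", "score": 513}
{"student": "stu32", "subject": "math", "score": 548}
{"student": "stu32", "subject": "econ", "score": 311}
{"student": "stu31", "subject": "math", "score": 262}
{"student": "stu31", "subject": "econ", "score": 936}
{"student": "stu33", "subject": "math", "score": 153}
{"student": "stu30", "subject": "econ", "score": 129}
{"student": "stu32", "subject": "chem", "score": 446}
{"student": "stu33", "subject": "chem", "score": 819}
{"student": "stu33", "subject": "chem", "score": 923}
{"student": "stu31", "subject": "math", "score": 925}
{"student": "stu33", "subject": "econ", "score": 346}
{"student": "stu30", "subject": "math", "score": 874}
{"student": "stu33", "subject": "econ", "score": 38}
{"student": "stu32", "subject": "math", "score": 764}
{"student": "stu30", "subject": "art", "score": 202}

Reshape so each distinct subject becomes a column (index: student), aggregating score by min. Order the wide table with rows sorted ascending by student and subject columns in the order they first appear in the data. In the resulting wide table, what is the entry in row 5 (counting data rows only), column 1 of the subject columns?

With rows sorted ascending by student, row 5 is student=stu33. subject columns in first-appearance order: art, chem, econ, math; column 1 is art.
Long rows with student=stu33, subject=art: min(999, 204, 46) = 46.

46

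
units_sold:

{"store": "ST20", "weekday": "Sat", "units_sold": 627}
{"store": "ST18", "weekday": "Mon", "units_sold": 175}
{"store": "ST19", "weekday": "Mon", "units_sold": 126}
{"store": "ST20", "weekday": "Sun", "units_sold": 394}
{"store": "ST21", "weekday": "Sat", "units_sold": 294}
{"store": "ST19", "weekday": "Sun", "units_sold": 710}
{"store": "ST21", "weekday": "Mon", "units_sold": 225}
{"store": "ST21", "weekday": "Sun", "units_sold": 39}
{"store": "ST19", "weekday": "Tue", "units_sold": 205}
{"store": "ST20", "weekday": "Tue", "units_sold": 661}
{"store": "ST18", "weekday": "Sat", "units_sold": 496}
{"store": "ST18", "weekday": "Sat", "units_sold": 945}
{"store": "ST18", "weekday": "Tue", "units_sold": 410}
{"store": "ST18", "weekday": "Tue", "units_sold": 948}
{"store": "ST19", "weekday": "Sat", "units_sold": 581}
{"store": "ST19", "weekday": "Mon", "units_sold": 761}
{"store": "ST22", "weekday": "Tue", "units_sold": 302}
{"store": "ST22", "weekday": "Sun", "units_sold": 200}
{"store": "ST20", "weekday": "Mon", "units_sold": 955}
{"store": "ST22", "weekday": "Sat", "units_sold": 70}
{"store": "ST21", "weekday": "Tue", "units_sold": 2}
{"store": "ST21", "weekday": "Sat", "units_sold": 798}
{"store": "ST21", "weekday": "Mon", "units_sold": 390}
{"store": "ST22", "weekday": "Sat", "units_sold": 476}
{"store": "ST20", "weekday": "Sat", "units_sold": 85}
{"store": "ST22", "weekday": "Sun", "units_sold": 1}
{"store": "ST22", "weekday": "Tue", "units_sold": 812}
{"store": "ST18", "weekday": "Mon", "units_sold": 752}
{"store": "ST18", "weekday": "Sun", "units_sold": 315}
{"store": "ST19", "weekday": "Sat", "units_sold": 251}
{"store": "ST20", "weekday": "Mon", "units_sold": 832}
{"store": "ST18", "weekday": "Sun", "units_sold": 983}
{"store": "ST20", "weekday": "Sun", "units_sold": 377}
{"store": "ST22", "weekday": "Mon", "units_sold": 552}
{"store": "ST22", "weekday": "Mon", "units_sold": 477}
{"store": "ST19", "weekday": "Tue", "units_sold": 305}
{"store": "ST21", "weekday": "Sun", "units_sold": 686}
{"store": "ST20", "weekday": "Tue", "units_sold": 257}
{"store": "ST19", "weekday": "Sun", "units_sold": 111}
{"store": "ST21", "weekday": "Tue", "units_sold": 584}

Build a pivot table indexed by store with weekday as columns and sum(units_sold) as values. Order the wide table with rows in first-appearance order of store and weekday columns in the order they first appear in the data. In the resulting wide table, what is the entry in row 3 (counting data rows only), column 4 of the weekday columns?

510

With rows in first-appearance order of store, row 3 is store=ST19. weekday columns in first-appearance order: Sat, Mon, Sun, Tue; column 4 is Tue.
Long rows with store=ST19, weekday=Tue: 205 + 305 = 510.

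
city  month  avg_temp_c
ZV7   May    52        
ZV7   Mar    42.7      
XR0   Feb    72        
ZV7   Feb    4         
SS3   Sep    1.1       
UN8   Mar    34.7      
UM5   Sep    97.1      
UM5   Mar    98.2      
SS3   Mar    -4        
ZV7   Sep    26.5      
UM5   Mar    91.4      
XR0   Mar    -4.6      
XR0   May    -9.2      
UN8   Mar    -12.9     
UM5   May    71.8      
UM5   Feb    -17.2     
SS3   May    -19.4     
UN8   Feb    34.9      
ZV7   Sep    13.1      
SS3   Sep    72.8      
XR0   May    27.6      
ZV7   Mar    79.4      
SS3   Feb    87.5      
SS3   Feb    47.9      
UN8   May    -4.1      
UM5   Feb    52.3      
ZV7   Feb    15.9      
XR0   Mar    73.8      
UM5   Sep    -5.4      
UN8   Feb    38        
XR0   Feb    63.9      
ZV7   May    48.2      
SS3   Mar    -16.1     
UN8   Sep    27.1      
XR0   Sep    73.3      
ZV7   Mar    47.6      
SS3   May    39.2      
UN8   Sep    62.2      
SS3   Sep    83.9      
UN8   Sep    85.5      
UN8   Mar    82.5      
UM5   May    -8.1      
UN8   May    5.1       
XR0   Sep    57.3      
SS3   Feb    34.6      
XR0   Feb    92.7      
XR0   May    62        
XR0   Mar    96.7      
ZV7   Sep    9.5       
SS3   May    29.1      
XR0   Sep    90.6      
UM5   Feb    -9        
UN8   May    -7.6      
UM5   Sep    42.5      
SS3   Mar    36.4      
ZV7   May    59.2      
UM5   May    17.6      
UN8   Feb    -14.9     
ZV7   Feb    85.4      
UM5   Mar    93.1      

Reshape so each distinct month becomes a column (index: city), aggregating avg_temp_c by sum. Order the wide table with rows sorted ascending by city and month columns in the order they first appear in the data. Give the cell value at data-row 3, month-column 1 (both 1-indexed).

-6.6

With rows sorted ascending by city, row 3 is city=UN8. month columns in first-appearance order: May, Mar, Feb, Sep; column 1 is May.
Long rows with city=UN8, month=May: -4.1 + 5.1 + -7.6 = -6.6.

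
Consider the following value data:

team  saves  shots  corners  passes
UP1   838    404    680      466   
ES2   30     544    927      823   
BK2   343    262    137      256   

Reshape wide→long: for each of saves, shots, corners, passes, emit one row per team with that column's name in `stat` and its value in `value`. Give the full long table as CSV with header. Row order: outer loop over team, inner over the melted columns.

team,stat,value
UP1,saves,838
UP1,shots,404
UP1,corners,680
UP1,passes,466
ES2,saves,30
ES2,shots,544
ES2,corners,927
ES2,passes,823
BK2,saves,343
BK2,shots,262
BK2,corners,137
BK2,passes,256

Each (team, column) pair becomes one row: 3 × 4 = 12 rows.
For example, (UP1, saves) → value=838.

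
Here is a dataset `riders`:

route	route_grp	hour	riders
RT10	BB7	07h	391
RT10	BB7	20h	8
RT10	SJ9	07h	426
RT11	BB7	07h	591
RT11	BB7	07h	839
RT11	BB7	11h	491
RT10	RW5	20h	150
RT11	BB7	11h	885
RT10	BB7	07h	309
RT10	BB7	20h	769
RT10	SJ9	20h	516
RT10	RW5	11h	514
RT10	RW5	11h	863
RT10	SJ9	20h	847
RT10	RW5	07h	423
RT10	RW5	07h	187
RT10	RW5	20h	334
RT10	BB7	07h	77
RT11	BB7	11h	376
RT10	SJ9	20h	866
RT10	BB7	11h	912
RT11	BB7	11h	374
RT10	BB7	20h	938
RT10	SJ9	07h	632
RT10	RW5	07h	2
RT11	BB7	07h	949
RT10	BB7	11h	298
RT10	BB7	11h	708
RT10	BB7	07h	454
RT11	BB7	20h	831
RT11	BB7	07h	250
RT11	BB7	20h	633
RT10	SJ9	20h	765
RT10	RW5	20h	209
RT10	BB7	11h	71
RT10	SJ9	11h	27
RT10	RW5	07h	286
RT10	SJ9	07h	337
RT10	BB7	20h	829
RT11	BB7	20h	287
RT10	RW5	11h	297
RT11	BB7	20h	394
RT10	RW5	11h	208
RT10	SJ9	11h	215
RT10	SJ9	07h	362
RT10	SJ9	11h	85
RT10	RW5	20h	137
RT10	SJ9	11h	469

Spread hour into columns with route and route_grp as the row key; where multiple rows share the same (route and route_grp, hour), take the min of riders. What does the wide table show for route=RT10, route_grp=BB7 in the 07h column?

Rows with route=RT10, route_grp=BB7 and hour=07h: riders values are 391, 309, 77, 454.
min(391, 309, 77, 454) = 77.

77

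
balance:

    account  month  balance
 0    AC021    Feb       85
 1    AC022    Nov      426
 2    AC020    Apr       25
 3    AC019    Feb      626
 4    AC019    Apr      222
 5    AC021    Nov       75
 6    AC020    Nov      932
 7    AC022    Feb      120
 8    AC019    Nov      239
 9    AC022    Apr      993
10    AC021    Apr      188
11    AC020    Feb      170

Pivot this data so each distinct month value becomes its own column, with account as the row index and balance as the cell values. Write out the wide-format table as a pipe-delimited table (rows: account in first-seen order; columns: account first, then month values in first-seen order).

Columns: account plus the 3 distinct month values (Feb, Nov, Apr).
For example, row AC021 column Feb takes balance=85 from the long row (AC021, Feb).

| account | Feb | Nov | Apr |
| AC021 | 85 | 75 | 188 |
| AC022 | 120 | 426 | 993 |
| AC020 | 170 | 932 | 25 |
| AC019 | 626 | 239 | 222 |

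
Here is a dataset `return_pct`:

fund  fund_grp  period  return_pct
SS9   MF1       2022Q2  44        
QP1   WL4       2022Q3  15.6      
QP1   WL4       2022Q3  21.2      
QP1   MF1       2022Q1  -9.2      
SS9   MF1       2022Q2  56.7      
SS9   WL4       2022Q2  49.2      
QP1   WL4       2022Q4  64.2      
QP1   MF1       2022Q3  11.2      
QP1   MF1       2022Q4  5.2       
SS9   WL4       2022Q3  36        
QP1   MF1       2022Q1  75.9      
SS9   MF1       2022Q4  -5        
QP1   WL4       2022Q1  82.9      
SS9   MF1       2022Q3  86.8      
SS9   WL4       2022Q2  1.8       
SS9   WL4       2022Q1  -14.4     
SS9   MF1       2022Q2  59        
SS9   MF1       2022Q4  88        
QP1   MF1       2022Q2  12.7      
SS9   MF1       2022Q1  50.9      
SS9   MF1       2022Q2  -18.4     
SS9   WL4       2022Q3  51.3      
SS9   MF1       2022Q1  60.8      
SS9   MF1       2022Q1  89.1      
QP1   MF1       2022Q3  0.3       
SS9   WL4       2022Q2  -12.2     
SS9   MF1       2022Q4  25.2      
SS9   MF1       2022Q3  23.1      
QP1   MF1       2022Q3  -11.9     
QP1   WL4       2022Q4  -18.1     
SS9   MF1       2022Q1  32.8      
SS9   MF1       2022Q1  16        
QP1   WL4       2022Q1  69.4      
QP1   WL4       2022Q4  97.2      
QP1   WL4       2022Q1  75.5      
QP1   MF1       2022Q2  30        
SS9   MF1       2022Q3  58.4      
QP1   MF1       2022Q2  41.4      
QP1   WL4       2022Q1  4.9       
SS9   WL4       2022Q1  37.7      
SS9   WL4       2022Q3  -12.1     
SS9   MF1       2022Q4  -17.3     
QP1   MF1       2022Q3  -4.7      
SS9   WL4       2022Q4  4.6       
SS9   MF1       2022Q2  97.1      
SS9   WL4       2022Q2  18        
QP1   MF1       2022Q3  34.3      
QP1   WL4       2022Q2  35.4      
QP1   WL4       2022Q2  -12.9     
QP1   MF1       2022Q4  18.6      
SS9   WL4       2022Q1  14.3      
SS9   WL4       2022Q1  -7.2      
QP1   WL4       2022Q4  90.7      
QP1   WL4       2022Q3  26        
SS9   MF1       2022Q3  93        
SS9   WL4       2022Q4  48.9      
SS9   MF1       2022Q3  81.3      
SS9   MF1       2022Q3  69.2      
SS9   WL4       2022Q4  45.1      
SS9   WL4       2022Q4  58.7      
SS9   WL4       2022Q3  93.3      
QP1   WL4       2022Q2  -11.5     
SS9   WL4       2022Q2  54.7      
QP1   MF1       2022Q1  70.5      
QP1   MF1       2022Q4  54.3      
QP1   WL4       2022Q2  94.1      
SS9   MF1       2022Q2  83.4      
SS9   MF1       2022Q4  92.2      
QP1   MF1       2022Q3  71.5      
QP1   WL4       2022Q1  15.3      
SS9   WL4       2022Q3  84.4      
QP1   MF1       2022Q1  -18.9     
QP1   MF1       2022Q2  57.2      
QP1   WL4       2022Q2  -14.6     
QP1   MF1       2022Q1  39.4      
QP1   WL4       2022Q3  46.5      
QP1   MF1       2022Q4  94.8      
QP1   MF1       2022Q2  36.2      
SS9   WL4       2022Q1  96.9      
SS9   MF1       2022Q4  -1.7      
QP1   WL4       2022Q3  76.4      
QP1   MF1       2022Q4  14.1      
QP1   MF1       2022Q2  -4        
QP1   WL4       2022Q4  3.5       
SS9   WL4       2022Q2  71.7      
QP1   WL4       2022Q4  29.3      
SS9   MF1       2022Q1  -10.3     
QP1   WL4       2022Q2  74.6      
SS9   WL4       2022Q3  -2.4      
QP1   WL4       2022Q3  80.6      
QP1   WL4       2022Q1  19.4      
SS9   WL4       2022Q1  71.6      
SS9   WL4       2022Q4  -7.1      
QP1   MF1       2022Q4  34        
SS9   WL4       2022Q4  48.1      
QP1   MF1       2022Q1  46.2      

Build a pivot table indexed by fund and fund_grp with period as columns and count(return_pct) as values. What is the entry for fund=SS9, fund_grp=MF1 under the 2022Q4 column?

Rows with fund=SS9, fund_grp=MF1 and period=2022Q4: return_pct values are -5, 88, 25.2, -17.3, 92.2, -1.7.
6 rows match — count = 6.

6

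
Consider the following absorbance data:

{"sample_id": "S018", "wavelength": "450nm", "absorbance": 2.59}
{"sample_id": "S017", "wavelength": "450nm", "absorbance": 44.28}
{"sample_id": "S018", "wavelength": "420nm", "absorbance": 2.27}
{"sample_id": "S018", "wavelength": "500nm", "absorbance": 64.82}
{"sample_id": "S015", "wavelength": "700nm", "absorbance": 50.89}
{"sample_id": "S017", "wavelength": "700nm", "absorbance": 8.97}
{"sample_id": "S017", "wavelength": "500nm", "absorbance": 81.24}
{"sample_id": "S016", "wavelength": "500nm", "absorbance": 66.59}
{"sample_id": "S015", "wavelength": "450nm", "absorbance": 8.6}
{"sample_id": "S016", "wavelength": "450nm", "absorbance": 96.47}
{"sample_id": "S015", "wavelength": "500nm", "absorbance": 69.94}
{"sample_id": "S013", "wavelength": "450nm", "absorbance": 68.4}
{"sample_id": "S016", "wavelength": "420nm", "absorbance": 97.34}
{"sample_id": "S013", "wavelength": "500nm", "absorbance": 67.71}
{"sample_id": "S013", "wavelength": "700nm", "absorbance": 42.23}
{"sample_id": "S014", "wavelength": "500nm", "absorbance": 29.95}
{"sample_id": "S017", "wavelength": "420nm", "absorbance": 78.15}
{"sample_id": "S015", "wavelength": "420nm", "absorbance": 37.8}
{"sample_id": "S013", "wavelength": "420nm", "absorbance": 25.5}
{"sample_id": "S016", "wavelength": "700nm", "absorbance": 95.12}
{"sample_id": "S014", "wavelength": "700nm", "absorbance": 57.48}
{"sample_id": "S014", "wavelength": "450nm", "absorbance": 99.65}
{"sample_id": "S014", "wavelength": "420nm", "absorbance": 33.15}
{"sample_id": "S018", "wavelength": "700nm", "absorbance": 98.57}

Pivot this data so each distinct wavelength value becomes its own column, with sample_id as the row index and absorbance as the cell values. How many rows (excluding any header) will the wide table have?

6 distinct sample_id values → 6 rows.

6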